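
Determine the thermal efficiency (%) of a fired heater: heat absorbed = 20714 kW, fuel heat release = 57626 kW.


Furnace efficiency = Q_absorbed / Q_fuel * 100
= 20714 / 57626 * 100 = 35.95

35.95 %


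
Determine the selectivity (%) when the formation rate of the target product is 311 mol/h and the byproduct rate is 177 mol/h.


Selectivity = desired / (desired + undesired) * 100
Total products = 311 + 177 = 488 mol/h
S = 311 / 488 * 100
= 0.6373 * 100
= 63.73 %

63.73 %


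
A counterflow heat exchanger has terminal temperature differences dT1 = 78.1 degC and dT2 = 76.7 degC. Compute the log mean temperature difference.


LMTD = (dT1 - dT2) / ln(dT1/dT2)
= (78.1 - 76.7) / ln(78.1 / 76.7) = 1.4 / 0.0180883 = 77.40

77.40 degC


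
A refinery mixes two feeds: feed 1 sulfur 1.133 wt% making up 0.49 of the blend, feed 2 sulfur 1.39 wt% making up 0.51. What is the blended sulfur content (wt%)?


Linear sulfur blending: S_blend = x1*S1 + x2*S2
Contribution 1: 0.49 * 1.133 = 0.55517 wt%
Contribution 2: 0.51 * 1.39 = 0.7089 wt%
S_blend = 0.55517 + 0.7089 = 1.26407

1.26407 wt%


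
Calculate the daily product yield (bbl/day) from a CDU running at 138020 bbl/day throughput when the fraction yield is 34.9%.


Crude throughput = 138020 bbl/day
Fraction yield = 34.9%
yield = throughput * fraction / 100
yield = 138020 * 34.9 / 100 = 48168.98

48168.98 bbl/day


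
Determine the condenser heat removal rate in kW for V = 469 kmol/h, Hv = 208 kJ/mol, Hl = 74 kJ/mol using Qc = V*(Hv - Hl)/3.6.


Qc = 469 * (208 - 74) / 3.6 = 469 * 134 / 3.6 = 17460

17460 kW


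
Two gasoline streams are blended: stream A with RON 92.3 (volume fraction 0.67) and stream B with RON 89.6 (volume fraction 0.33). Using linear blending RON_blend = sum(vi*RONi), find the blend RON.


Linear blending: RON_blend = sum(vi * RONi)
Contribution 1: 0.67 * 92.3 = 61.841
Contribution 2: 0.33 * 89.6 = 29.568
RON_blend = 61.841 + 29.568 = 91.409

91.409


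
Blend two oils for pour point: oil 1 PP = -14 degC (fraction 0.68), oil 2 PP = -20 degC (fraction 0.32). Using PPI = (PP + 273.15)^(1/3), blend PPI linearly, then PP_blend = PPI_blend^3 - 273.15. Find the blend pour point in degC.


PPI_1 = (-14 + 273.15)^(1/3) = 6.375541
PPI_2 = (-20 + 273.15)^(1/3) = 6.325953
PPI_blend = 0.68 * 6.375541 + 0.32 * 6.325953 = 6.359673
PP_blend = 6.359673^3 - 273.15 = 257.2198 - 273.15 = -15.93

-15.93 degC


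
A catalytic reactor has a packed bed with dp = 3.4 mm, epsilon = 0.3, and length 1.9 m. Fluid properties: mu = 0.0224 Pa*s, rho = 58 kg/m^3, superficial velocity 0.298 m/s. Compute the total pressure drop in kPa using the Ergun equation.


dp = 3.4 mm = 0.0034 m
Viscous term = 150*0.0224*0.298*(1-0.3)^2 / (0.0034^2*0.3^3) = 1571920
Inertial term = 1.75*58*0.298^2*(1-0.3) / (0.0034*0.3^3) = 68731.2
dP/L = 1571920 + 68731.2 = 1640650 Pa/m
dP = 1640650 * 1.9 / 1000 = 3117 kPa

3117 kPa


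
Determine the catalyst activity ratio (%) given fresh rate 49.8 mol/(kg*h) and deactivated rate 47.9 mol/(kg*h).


Activity (%) = (rate_used / rate_fresh) * 100
rate_used = 47.9, rate_fresh = 49.8
= (47.9 / 49.8) * 100
= 0.9618 * 100 = 96.18

96.18 %


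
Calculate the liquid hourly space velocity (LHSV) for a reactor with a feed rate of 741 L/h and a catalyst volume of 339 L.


LHSV = volumetric feed rate / catalyst volume
= 741 L/h / 339 L
= 2.186 h^-1

2.186 h^-1


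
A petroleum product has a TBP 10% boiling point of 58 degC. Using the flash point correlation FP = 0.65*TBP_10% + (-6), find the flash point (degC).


FP = 0.65 * 58 + (-6) = 31.7

31.7 degC


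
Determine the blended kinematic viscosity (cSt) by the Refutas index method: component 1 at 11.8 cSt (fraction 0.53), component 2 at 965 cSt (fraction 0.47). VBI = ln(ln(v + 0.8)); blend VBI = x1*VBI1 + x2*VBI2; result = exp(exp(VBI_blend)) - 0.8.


Refutas method: VBN_i = 14.534*ln(ln(visc_i + 0.8)) + 10.975, blended linearly by mass fraction; since VBN is linear in VBI_i = ln(ln(visc_i + 0.8)) and the fractions sum to 1, blend VBI directly: visc = exp(exp(VBI_blend)) - 0.8
VBI_1 = ln(ln(11.8 + 0.8)) = 0.929679
VBI_2 = ln(ln(965 + 0.8)) = 1.92759
VBI_blend = 0.53 * 0.929679 + 0.47 * 1.92759 = 1.3987
visc_blend = exp(exp(1.3987)) - 0.8 = 56.59

56.59 cSt


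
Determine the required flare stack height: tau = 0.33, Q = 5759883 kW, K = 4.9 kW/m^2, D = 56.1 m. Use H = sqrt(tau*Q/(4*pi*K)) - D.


tau*Q/(4*pi*K) = 0.33 * 5759883 / (4 * pi * 4.9) = 30868.9
sqrt(30868.9) = 175.695
H = 175.695 - 56.1 = 119.6

119.6 m


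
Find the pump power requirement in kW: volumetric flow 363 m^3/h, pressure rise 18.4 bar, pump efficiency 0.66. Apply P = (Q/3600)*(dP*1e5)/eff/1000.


Q = 363 / 3600 = 0.100833 m^3/s
P = 0.100833 * (18.4 * 1e5) / 0.66 / 1000 = 281.1

281.1 kW


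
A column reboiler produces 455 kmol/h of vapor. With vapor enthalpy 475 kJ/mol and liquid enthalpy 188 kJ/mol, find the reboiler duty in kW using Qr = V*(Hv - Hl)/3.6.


Qr = 455 * (475 - 188) / 3.6 = 455 * 287 / 3.6 = 36270

36270 kW


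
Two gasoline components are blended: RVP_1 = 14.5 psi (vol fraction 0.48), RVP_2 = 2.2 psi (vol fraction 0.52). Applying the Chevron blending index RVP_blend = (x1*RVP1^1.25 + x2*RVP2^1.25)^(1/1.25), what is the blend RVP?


Chevron index: RVP_blend = (sum xi*RVPi^1.25)^(1/1.25)
RVP^1.25 terms: 0.48 * 14.5^1.25 + 0.52 * 2.2^1.25 = 14.9749
RVP_blend = 14.9749^(1/1.25) = 8.715

8.715 psi


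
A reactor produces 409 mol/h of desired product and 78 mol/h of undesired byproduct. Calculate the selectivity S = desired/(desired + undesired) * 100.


Selectivity = desired / (desired + undesired) * 100
Total products = 409 + 78 = 487 mol/h
S = 409 / 487 * 100
= 0.8398 * 100
= 83.98 %

83.98 %


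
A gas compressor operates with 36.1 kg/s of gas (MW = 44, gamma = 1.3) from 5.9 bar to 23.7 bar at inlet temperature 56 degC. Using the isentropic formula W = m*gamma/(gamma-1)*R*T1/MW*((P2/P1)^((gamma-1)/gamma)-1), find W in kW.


Isentropic work: W = m*(gamma/(gamma-1))*(R*T1/MW)*((P2/P1)^((gamma-1)/gamma) - 1)
T1 = 56 + 273.15 = 329.15 K
Pressure ratio = 23.7 / 5.9 = 4.01695
Exponent = (1.3 - 1)/1.3 = 0.230769
(P2/P1)^exp - 1 = 4.01695^0.230769 - 1 = 0.378353
W = 36.1 * 1.3 / 0.3 * 8.314 * 329.15 / 44 * 0.378353 = 3681

3681 kW


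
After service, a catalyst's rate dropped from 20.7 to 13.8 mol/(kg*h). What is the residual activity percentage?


Activity (%) = (rate_used / rate_fresh) * 100
rate_used = 13.8, rate_fresh = 20.7
= (13.8 / 20.7) * 100
= 0.6667 * 100 = 66.67

66.67 %


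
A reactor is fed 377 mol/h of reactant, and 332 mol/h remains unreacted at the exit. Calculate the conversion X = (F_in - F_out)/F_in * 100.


X = (F_in - F_out) / F_in * 100
Moles reacted = 377 - 332 = 45
X = 45 / 377 * 100
= 0.1194 * 100
= 11.94 %

11.94 %


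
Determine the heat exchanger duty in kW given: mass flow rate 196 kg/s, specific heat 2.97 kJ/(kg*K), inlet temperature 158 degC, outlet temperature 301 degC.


Q = m_dot * cp * delta_T
delta_T = 301 - 158 = 143 K
Q = 196 * 2.97 * 143
= 582.12 * 143
= 83243.16 kW

83243.16 kW


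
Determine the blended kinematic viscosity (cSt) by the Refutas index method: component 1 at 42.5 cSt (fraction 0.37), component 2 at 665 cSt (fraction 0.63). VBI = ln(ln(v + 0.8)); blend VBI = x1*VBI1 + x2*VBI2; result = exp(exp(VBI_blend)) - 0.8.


Refutas method: VBN_i = 14.534*ln(ln(visc_i + 0.8)) + 10.975, blended linearly by mass fraction; since VBN is linear in VBI_i = ln(ln(visc_i + 0.8)) and the fractions sum to 1, blend VBI directly: visc = exp(exp(VBI_blend)) - 0.8
VBI_1 = ln(ln(42.5 + 0.8)) = 1.32658
VBI_2 = ln(ln(665 + 0.8)) = 1.87195
VBI_blend = 0.37 * 1.32658 + 0.63 * 1.87195 = 1.67016
visc_blend = exp(exp(1.67016)) - 0.8 = 202.2

202.2 cSt


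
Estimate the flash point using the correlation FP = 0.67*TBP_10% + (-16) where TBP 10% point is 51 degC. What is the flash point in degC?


FP = 0.67 * 51 + (-16) = 18.17

18.17 degC


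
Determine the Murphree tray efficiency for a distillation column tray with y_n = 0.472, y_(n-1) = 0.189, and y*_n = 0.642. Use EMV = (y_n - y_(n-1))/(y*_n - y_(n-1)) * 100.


Murphree vapor efficiency: EMV = (y_n - y_(n-1)) / (y*_n - y_(n-1)) * 100
EMV = (0.472 - 0.189) / (0.642 - 0.189) * 100 = 0.283 / 0.453 * 100 = 62.47

62.47 %


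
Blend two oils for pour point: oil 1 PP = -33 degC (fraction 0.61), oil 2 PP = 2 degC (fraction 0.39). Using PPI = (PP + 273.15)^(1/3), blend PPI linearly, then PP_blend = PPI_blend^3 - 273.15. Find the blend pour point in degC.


PPI_1 = (-33 + 273.15)^(1/3) = 6.215759
PPI_2 = (2 + 273.15)^(1/3) = 6.504139
PPI_blend = 0.61 * 6.215759 + 0.39 * 6.504139 = 6.328227
PP_blend = 6.328227^3 - 273.15 = 253.4231 - 273.15 = -19.73

-19.73 degC


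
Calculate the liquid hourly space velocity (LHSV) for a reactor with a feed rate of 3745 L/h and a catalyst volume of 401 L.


LHSV = volumetric feed rate / catalyst volume
= 3745 L/h / 401 L
= 9.339 h^-1

9.339 h^-1


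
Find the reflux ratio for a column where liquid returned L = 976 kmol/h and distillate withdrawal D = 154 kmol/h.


Reflux ratio definition: R = L / D (liquid returned / distillate withdrawn)
L = 976 kmol/h, D = 154 kmol/h
R = 976 / 154 = 6.338

6.338


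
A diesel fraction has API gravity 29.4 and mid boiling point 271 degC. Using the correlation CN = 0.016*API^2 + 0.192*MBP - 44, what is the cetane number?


CN = 0.016 * 29.4^2 + 0.192 * 271 - 44
CN = 13.82976 + 52.032 - 44 = 21.86176

21.86176


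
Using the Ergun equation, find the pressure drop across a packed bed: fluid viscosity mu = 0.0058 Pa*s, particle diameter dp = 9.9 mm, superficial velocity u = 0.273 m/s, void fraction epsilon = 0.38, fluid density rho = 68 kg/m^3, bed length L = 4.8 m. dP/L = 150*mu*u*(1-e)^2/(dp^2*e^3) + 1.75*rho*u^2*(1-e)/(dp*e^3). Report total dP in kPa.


dp = 9.9 mm = 0.0099 m
Viscous term = 150*0.0058*0.273*(1-0.38)^2 / (0.0099^2*0.38^3) = 16976.3
Inertial term = 1.75*68*0.273^2*(1-0.38) / (0.0099*0.38^3) = 10122.3
dP/L = 16976.3 + 10122.3 = 27098.6 Pa/m
dP = 27098.6 * 4.8 / 1000 = 130.1 kPa

130.1 kPa


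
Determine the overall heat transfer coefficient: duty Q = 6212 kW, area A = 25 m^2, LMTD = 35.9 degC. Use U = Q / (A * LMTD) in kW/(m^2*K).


From Q = U*A*LMTD, U = Q / (A * LMTD)
U = 6212 / (25 * 35.9) = 6212 / 897.5 = 6.921

6.921 kW/(m^2*K)


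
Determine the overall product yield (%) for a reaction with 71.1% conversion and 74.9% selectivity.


Overall yield = conversion (%) * selectivity (%) / 100
Conversion = 71.1%, Selectivity = 74.9%
Y = 71.1 * 74.9 / 100
= 53.2539 %

53.2539 %


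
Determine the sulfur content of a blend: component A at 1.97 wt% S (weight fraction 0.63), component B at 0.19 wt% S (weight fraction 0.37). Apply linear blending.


Linear sulfur blending: S_blend = x1*S1 + x2*S2
Contribution 1: 0.63 * 1.97 = 1.2411 wt%
Contribution 2: 0.37 * 0.19 = 0.0703 wt%
S_blend = 1.2411 + 0.0703 = 1.3114

1.3114 wt%


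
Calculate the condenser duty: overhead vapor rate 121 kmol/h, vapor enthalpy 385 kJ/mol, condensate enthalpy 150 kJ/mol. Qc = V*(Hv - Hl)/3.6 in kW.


Qc = 121 * (385 - 150) / 3.6 = 121 * 235 / 3.6 = 7899

7899 kW


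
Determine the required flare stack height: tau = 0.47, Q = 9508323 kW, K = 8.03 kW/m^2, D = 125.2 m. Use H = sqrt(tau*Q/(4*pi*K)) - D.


tau*Q/(4*pi*K) = 0.47 * 9508323 / (4 * pi * 8.03) = 44287
sqrt(44287) = 210.445
H = 210.445 - 125.2 = 85.24

85.24 m


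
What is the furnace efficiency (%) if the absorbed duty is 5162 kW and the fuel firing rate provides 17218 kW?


Furnace efficiency = Q_absorbed / Q_fuel * 100
= 5162 / 17218 * 100 = 29.98

29.98 %


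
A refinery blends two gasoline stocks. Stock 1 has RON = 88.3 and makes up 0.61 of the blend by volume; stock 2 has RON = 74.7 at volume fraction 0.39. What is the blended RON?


Linear blending: RON_blend = sum(vi * RONi)
Contribution 1: 0.61 * 88.3 = 53.863
Contribution 2: 0.39 * 74.7 = 29.133
RON_blend = 53.863 + 29.133 = 82.996

82.996


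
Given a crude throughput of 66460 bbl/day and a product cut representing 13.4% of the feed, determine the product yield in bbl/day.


Crude throughput = 66460 bbl/day
Fraction yield = 13.4%
yield = throughput * fraction / 100
yield = 66460 * 13.4 / 100 = 8905.64

8905.64 bbl/day


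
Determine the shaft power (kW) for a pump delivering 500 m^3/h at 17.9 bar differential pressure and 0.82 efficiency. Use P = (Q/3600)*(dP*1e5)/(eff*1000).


Q = 500 / 3600 = 0.138889 m^3/s
P = 0.138889 * (17.9 * 1e5) / 0.82 / 1000 = 303.2

303.2 kW


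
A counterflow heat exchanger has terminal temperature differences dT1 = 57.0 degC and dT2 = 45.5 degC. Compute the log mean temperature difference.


LMTD = (dT1 - dT2) / ln(dT1/dT2)
= (57.0 - 45.5) / ln(57.0 / 45.5) = 11.5 / 0.225339 = 51.03

51.03 degC


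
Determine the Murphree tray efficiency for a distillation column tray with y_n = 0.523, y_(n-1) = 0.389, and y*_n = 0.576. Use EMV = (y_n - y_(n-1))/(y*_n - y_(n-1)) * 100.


Murphree vapor efficiency: EMV = (y_n - y_(n-1)) / (y*_n - y_(n-1)) * 100
EMV = (0.523 - 0.389) / (0.576 - 0.389) * 100 = 0.134 / 0.187 * 100 = 71.66

71.66 %


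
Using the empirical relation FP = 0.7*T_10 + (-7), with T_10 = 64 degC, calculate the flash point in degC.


FP = 0.7 * 64 + (-7) = 37.8

37.8 degC


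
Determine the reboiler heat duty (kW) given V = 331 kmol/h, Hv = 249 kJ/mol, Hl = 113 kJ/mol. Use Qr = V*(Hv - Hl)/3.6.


Qr = 331 * (249 - 113) / 3.6 = 331 * 136 / 3.6 = 12500

12500 kW


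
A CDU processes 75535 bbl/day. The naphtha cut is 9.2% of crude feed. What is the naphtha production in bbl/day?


Crude throughput = 75535 bbl/day
Fraction yield = 9.2%
yield = throughput * fraction / 100
yield = 75535 * 9.2 / 100 = 6949.22

6949.22 bbl/day


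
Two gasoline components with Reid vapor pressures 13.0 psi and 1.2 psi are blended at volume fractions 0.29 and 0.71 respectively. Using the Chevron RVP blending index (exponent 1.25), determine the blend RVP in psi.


Chevron index: RVP_blend = (sum xi*RVPi^1.25)^(1/1.25)
RVP^1.25 terms: 0.29 * 13.0^1.25 + 0.71 * 1.2^1.25 = 8.05032
RVP_blend = 8.05032^(1/1.25) = 5.305

5.305 psi


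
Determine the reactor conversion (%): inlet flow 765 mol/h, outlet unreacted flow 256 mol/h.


X = (F_in - F_out) / F_in * 100
Moles reacted = 765 - 256 = 509
X = 509 / 765 * 100
= 0.6654 * 100
= 66.54 %

66.54 %


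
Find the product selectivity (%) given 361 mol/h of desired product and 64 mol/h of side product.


Selectivity = desired / (desired + undesired) * 100
Total products = 361 + 64 = 425 mol/h
S = 361 / 425 * 100
= 0.8494 * 100
= 84.94 %

84.94 %


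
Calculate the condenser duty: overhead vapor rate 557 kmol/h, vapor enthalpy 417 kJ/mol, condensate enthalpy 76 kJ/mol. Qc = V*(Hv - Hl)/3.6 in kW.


Qc = 557 * (417 - 76) / 3.6 = 557 * 341 / 3.6 = 52760

52760 kW


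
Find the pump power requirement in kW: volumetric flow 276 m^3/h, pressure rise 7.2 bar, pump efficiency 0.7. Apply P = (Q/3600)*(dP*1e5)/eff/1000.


Q = 276 / 3600 = 0.0766667 m^3/s
P = 0.0766667 * (7.2 * 1e5) / 0.7 / 1000 = 78.86

78.86 kW


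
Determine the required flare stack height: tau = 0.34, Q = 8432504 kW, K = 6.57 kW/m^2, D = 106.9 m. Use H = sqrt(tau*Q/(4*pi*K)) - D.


tau*Q/(4*pi*K) = 0.34 * 8432504 / (4 * pi * 6.57) = 34726.4
sqrt(34726.4) = 186.35
H = 186.35 - 106.9 = 79.45

79.45 m


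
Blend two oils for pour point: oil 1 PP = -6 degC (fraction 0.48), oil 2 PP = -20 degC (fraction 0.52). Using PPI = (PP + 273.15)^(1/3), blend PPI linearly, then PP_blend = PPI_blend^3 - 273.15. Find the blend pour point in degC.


PPI_1 = (-6 + 273.15)^(1/3) = 6.440482
PPI_2 = (-20 + 273.15)^(1/3) = 6.325953
PPI_blend = 0.48 * 6.440482 + 0.52 * 6.325953 = 6.380927
PP_blend = 6.380927^3 - 273.15 = 259.8073 - 273.15 = -13.34

-13.34 degC


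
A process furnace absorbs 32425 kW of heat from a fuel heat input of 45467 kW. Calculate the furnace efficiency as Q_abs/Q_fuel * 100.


Furnace efficiency = Q_absorbed / Q_fuel * 100
= 32425 / 45467 * 100 = 71.32

71.32 %


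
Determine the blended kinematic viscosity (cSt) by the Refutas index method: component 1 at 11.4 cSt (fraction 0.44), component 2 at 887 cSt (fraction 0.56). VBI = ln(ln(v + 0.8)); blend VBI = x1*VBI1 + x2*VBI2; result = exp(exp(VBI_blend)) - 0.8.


Refutas method: VBN_i = 14.534*ln(ln(visc_i + 0.8)) + 10.975, blended linearly by mass fraction; since VBN is linear in VBI_i = ln(ln(visc_i + 0.8)) and the fractions sum to 1, blend VBI directly: visc = exp(exp(VBI_blend)) - 0.8
VBI_1 = ln(ln(11.4 + 0.8)) = 0.916865
VBI_2 = ln(ln(887 + 0.8)) = 1.91527
VBI_blend = 0.44 * 0.916865 + 0.56 * 1.91527 = 1.47597
visc_blend = exp(exp(1.47597)) - 0.8 = 78.66

78.66 cSt


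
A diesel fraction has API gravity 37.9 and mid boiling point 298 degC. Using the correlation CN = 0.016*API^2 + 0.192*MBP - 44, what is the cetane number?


CN = 0.016 * 37.9^2 + 0.192 * 298 - 44
CN = 22.98256 + 57.216 - 44 = 36.19856

36.19856


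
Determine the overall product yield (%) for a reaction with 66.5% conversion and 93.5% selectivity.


Overall yield = conversion (%) * selectivity (%) / 100
Conversion = 66.5%, Selectivity = 93.5%
Y = 66.5 * 93.5 / 100
= 62.1775 %

62.1775 %


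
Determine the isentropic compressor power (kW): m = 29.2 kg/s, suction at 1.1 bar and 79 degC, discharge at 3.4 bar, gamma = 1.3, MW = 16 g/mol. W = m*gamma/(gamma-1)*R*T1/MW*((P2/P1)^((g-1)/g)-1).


Isentropic work: W = m*(gamma/(gamma-1))*(R*T1/MW)*((P2/P1)^((gamma-1)/gamma) - 1)
T1 = 79 + 273.15 = 352.15 K
Pressure ratio = 3.4 / 1.1 = 3.09091
Exponent = (1.3 - 1)/1.3 = 0.230769
(P2/P1)^exp - 1 = 3.09091^0.230769 - 1 = 0.297468
W = 29.2 * 1.3 / 0.3 * 8.314 * 352.15 / 16 * 0.297468 = 6888

6888 kW


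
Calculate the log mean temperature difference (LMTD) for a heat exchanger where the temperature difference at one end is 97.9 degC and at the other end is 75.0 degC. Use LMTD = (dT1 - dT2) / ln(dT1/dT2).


LMTD = (dT1 - dT2) / ln(dT1/dT2)
= (97.9 - 75.0) / ln(97.9 / 75.0) = 22.9 / 0.266458 = 85.94

85.94 degC


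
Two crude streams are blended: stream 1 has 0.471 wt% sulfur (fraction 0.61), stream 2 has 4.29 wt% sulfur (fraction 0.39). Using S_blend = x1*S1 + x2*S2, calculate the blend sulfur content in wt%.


Linear sulfur blending: S_blend = x1*S1 + x2*S2
Contribution 1: 0.61 * 0.471 = 0.28731 wt%
Contribution 2: 0.39 * 4.29 = 1.6731 wt%
S_blend = 0.28731 + 1.6731 = 1.96041

1.96041 wt%


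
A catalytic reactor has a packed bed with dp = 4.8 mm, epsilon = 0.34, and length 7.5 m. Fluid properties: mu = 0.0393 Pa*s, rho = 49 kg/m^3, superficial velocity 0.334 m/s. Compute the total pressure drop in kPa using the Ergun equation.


dp = 4.8 mm = 0.0048 m
Viscous term = 150*0.0393*0.334*(1-0.34)^2 / (0.0048^2*0.34^3) = 947107
Inertial term = 1.75*49*0.334^2*(1-0.34) / (0.0048*0.34^3) = 33465.2
dP/L = 947107 + 33465.2 = 980572 Pa/m
dP = 980572 * 7.5 / 1000 = 7354 kPa

7354 kPa


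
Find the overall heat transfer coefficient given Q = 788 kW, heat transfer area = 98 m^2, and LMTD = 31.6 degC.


From Q = U*A*LMTD, U = Q / (A * LMTD)
U = 788 / (98 * 31.6) = 788 / 3096.8 = 0.2545

0.2545 kW/(m^2*K)


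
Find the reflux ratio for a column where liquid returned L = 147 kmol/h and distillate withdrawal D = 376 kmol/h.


Reflux ratio definition: R = L / D (liquid returned / distillate withdrawn)
L = 147 kmol/h, D = 376 kmol/h
R = 147 / 376 = 0.3910

0.3910


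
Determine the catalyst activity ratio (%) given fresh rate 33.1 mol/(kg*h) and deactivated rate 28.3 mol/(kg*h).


Activity (%) = (rate_used / rate_fresh) * 100
rate_used = 28.3, rate_fresh = 33.1
= (28.3 / 33.1) * 100
= 0.8550 * 100 = 85.50

85.50 %


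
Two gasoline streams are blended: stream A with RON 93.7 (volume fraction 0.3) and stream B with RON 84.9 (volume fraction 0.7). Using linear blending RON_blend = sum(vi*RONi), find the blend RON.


Linear blending: RON_blend = sum(vi * RONi)
Contribution 1: 0.3 * 93.7 = 28.11
Contribution 2: 0.7 * 84.9 = 59.43
RON_blend = 28.11 + 59.43 = 87.54

87.54


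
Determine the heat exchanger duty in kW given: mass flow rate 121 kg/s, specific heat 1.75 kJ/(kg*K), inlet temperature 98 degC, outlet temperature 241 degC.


Q = m_dot * cp * delta_T
delta_T = 241 - 98 = 143 K
Q = 121 * 1.75 * 143
= 211.75 * 143
= 30280.25 kW

30280.25 kW


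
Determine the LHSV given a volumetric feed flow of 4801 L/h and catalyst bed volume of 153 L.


LHSV = volumetric feed rate / catalyst volume
= 4801 L/h / 153 L
= 31.38 h^-1

31.38 h^-1


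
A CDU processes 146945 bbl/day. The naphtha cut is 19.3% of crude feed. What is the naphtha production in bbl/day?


Crude throughput = 146945 bbl/day
Fraction yield = 19.3%
yield = throughput * fraction / 100
yield = 146945 * 19.3 / 100 = 28360.385

28360.385 bbl/day


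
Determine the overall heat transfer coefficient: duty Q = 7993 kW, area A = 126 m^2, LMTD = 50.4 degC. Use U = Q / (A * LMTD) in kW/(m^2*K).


From Q = U*A*LMTD, U = Q / (A * LMTD)
U = 7993 / (126 * 50.4) = 7993 / 6350.4 = 1.259

1.259 kW/(m^2*K)


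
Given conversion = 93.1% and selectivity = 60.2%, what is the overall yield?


Overall yield = conversion (%) * selectivity (%) / 100
Conversion = 93.1%, Selectivity = 60.2%
Y = 93.1 * 60.2 / 100
= 56.0462 %

56.0462 %


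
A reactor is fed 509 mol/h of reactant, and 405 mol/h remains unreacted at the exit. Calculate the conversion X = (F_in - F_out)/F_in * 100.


X = (F_in - F_out) / F_in * 100
Moles reacted = 509 - 405 = 104
X = 104 / 509 * 100
= 0.2043 * 100
= 20.43 %

20.43 %


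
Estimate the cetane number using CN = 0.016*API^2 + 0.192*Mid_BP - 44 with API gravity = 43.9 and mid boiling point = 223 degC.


CN = 0.016 * 43.9^2 + 0.192 * 223 - 44
CN = 30.83536 + 42.816 - 44 = 29.65136

29.65136


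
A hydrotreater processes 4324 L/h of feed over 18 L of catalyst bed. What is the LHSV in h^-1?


LHSV = volumetric feed rate / catalyst volume
= 4324 L/h / 18 L
= 240.2 h^-1

240.2 h^-1


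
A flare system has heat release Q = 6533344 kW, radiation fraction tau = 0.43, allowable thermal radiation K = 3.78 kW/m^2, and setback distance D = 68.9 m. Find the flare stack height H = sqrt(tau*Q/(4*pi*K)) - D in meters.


tau*Q/(4*pi*K) = 0.43 * 6533344 / (4 * pi * 3.78) = 59142.9
sqrt(59142.9) = 243.193
H = 243.193 - 68.9 = 174.3

174.3 m


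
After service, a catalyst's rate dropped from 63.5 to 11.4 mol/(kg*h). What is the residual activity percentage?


Activity (%) = (rate_used / rate_fresh) * 100
rate_used = 11.4, rate_fresh = 63.5
= (11.4 / 63.5) * 100
= 0.1795 * 100 = 17.95

17.95 %


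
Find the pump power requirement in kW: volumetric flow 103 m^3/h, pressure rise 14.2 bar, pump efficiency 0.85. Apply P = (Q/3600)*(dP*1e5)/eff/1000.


Q = 103 / 3600 = 0.0286111 m^3/s
P = 0.0286111 * (14.2 * 1e5) / 0.85 / 1000 = 47.80

47.80 kW


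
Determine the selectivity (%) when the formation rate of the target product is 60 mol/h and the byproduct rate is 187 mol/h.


Selectivity = desired / (desired + undesired) * 100
Total products = 60 + 187 = 247 mol/h
S = 60 / 247 * 100
= 0.2429 * 100
= 24.29 %

24.29 %


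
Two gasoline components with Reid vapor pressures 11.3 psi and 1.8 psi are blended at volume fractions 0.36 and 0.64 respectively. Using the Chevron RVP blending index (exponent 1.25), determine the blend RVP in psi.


Chevron index: RVP_blend = (sum xi*RVPi^1.25)^(1/1.25)
RVP^1.25 terms: 0.36 * 11.3^1.25 + 0.64 * 1.8^1.25 = 8.79284
RVP_blend = 8.79284^(1/1.25) = 5.693

5.693 psi


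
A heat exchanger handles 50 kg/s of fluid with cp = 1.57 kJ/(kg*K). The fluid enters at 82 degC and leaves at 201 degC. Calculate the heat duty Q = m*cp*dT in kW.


Q = m_dot * cp * delta_T
delta_T = 201 - 82 = 119 K
Q = 50 * 1.57 * 119
= 78.5 * 119
= 9341.5 kW

9341.5 kW


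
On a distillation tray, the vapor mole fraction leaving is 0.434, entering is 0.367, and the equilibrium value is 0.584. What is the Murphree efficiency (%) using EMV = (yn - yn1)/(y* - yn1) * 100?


Murphree vapor efficiency: EMV = (y_n - y_(n-1)) / (y*_n - y_(n-1)) * 100
EMV = (0.434 - 0.367) / (0.584 - 0.367) * 100 = 0.067 / 0.217 * 100 = 30.88

30.88 %


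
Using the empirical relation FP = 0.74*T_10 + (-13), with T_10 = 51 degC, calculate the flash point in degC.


FP = 0.74 * 51 + (-13) = 24.74

24.74 degC


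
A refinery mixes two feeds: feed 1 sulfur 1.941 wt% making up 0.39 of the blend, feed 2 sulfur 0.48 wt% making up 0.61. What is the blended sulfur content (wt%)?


Linear sulfur blending: S_blend = x1*S1 + x2*S2
Contribution 1: 0.39 * 1.941 = 0.75699 wt%
Contribution 2: 0.61 * 0.48 = 0.2928 wt%
S_blend = 0.75699 + 0.2928 = 1.04979

1.04979 wt%


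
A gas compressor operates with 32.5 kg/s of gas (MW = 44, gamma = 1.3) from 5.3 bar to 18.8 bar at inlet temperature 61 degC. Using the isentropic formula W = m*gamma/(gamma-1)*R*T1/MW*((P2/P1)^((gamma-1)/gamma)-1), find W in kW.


Isentropic work: W = m*(gamma/(gamma-1))*(R*T1/MW)*((P2/P1)^((gamma-1)/gamma) - 1)
T1 = 61 + 273.15 = 334.15 K
Pressure ratio = 18.8 / 5.3 = 3.54717
Exponent = (1.3 - 1)/1.3 = 0.230769
(P2/P1)^exp - 1 = 3.54717^0.230769 - 1 = 0.339355
W = 32.5 * 1.3 / 0.3 * 8.314 * 334.15 / 44 * 0.339355 = 3018

3018 kW


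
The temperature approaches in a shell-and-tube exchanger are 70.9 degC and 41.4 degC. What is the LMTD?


LMTD = (dT1 - dT2) / ln(dT1/dT2)
= (70.9 - 41.4) / ln(70.9 / 41.4) = 29.5 / 0.53799 = 54.83

54.83 degC


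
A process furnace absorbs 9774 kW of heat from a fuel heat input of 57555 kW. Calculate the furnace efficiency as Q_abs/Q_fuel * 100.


Furnace efficiency = Q_absorbed / Q_fuel * 100
= 9774 / 57555 * 100 = 16.98

16.98 %


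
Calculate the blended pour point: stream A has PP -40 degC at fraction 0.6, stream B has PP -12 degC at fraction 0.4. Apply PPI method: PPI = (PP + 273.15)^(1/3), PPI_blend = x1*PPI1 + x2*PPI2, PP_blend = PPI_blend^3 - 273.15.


PPI_1 = (-40 + 273.15)^(1/3) = 6.15477
PPI_2 = (-12 + 273.15)^(1/3) = 6.391901
PPI_blend = 0.6 * 6.15477 + 0.4 * 6.391901 = 6.249622
PP_blend = 6.249622^3 - 273.15 = 244.0963 - 273.15 = -29.05

-29.05 degC


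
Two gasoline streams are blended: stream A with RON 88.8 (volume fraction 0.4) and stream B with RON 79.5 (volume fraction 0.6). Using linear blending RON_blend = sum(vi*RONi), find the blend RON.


Linear blending: RON_blend = sum(vi * RONi)
Contribution 1: 0.4 * 88.8 = 35.52
Contribution 2: 0.6 * 79.5 = 47.7
RON_blend = 35.52 + 47.7 = 83.22

83.22


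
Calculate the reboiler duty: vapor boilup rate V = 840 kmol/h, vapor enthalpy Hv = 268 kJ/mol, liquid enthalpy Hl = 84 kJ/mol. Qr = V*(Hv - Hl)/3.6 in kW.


Qr = 840 * (268 - 84) / 3.6 = 840 * 184 / 3.6 = 42930

42930 kW


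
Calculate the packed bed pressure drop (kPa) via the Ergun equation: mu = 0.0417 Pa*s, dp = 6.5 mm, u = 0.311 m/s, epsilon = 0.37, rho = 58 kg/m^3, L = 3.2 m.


dp = 6.5 mm = 0.0065 m
Viscous term = 150*0.0417*0.311*(1-0.37)^2 / (0.0065^2*0.37^3) = 360775
Inertial term = 1.75*58*0.311^2*(1-0.37) / (0.0065*0.37^3) = 18784.9
dP/L = 360775 + 18784.9 = 379560 Pa/m
dP = 379560 * 3.2 / 1000 = 1215 kPa

1215 kPa


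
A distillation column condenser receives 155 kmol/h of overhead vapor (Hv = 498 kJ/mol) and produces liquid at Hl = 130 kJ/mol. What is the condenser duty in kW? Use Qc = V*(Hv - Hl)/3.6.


Qc = 155 * (498 - 130) / 3.6 = 155 * 368 / 3.6 = 15840

15840 kW


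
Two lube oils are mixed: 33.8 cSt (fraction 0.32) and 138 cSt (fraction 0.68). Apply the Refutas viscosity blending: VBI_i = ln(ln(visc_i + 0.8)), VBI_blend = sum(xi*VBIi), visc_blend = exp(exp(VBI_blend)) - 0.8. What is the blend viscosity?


Refutas method: VBN_i = 14.534*ln(ln(visc_i + 0.8)) + 10.975, blended linearly by mass fraction; since VBN is linear in VBI_i = ln(ln(visc_i + 0.8)) and the fractions sum to 1, blend VBI directly: visc = exp(exp(VBI_blend)) - 0.8
VBI_1 = ln(ln(33.8 + 0.8)) = 1.26521
VBI_2 = ln(ln(138 + 0.8)) = 1.59595
VBI_blend = 0.32 * 1.26521 + 0.68 * 1.59595 = 1.49011
visc_blend = exp(exp(1.49011)) - 0.8 = 83.77

83.77 cSt


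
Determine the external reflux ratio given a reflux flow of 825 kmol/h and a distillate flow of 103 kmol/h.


Reflux ratio definition: R = L / D (liquid returned / distillate withdrawn)
L = 825 kmol/h, D = 103 kmol/h
R = 825 / 103 = 8.010

8.010


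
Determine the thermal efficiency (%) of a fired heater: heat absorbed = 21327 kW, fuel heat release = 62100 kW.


Furnace efficiency = Q_absorbed / Q_fuel * 100
= 21327 / 62100 * 100 = 34.34

34.34 %


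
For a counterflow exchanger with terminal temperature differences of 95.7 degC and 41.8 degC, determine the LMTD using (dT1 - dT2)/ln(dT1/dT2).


LMTD = (dT1 - dT2) / ln(dT1/dT2)
= (95.7 - 41.8) / ln(95.7 / 41.8) = 53.9 / 0.828322 = 65.07

65.07 degC


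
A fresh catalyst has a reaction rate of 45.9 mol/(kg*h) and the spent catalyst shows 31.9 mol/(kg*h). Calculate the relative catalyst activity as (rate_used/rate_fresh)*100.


Activity (%) = (rate_used / rate_fresh) * 100
rate_used = 31.9, rate_fresh = 45.9
= (31.9 / 45.9) * 100
= 0.6950 * 100 = 69.50

69.50 %


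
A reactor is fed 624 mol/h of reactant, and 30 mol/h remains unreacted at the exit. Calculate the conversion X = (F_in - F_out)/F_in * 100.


X = (F_in - F_out) / F_in * 100
Moles reacted = 624 - 30 = 594
X = 594 / 624 * 100
= 0.9519 * 100
= 95.19 %

95.19 %


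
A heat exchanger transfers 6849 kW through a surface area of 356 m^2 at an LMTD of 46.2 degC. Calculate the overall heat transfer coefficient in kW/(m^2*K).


From Q = U*A*LMTD, U = Q / (A * LMTD)
U = 6849 / (356 * 46.2) = 6849 / 16447.2 = 0.4164

0.4164 kW/(m^2*K)


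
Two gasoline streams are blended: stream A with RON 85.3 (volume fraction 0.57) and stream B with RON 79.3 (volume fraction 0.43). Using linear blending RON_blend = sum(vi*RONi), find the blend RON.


Linear blending: RON_blend = sum(vi * RONi)
Contribution 1: 0.57 * 85.3 = 48.621
Contribution 2: 0.43 * 79.3 = 34.099
RON_blend = 48.621 + 34.099 = 82.72

82.72


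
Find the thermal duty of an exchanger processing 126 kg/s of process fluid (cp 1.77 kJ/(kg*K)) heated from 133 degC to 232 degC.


Q = m_dot * cp * delta_T
delta_T = 232 - 133 = 99 K
Q = 126 * 1.77 * 99
= 223.02 * 99
= 22078.98 kW

22078.98 kW


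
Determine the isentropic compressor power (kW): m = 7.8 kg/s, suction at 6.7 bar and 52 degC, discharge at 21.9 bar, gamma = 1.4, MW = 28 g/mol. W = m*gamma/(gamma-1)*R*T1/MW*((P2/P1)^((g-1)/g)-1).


Isentropic work: W = m*(gamma/(gamma-1))*(R*T1/MW)*((P2/P1)^((gamma-1)/gamma) - 1)
T1 = 52 + 273.15 = 325.15 K
Pressure ratio = 21.9 / 6.7 = 3.26866
Exponent = (1.4 - 1)/1.4 = 0.285714
(P2/P1)^exp - 1 = 3.26866^0.285714 - 1 = 0.402693
W = 7.8 * 1.4 / 0.4 * 8.314 * 325.15 / 28 * 0.402693 = 1061

1061 kW


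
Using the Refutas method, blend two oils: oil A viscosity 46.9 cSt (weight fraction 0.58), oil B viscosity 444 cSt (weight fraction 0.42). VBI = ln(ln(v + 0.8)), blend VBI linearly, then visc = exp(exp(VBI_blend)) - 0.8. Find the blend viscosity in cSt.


Refutas method: VBN_i = 14.534*ln(ln(visc_i + 0.8)) + 10.975, blended linearly by mass fraction; since VBN is linear in VBI_i = ln(ln(visc_i + 0.8)) and the fractions sum to 1, blend VBI directly: visc = exp(exp(VBI_blend)) - 0.8
VBI_1 = ln(ln(46.9 + 0.8)) = 1.35194
VBI_2 = ln(ln(444 + 0.8)) = 1.8079
VBI_blend = 0.58 * 1.35194 + 0.42 * 1.8079 = 1.54344
visc_blend = exp(exp(1.54344)) - 0.8 = 107.0

107.0 cSt


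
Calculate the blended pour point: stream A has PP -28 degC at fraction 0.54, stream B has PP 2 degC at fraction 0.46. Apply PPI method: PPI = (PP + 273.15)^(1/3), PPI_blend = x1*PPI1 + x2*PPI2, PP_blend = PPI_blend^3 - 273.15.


PPI_1 = (-28 + 273.15)^(1/3) = 6.258601
PPI_2 = (2 + 273.15)^(1/3) = 6.504139
PPI_blend = 0.54 * 6.258601 + 0.46 * 6.504139 = 6.371548
PP_blend = 6.371548^3 - 273.15 = 258.6633 - 273.15 = -14.49

-14.49 degC


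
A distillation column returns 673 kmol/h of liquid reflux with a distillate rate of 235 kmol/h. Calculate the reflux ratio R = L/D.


Reflux ratio definition: R = L / D (liquid returned / distillate withdrawn)
L = 673 kmol/h, D = 235 kmol/h
R = 673 / 235 = 2.864

2.864


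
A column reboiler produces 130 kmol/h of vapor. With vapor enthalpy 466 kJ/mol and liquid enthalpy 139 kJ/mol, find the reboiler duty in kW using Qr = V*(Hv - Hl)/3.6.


Qr = 130 * (466 - 139) / 3.6 = 130 * 327 / 3.6 = 11810

11810 kW


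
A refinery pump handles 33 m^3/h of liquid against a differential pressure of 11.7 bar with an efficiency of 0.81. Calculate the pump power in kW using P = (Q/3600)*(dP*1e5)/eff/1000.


Q = 33 / 3600 = 0.00916667 m^3/s
P = 0.00916667 * (11.7 * 1e5) / 0.81 / 1000 = 13.24

13.24 kW


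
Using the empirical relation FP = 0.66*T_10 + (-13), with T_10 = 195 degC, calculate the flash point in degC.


FP = 0.66 * 195 + (-13) = 115.7

115.7 degC


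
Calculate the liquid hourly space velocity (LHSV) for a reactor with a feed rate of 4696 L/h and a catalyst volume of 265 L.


LHSV = volumetric feed rate / catalyst volume
= 4696 L/h / 265 L
= 17.72 h^-1

17.72 h^-1


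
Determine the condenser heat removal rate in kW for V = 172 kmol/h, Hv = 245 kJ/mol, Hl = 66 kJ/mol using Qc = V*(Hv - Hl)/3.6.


Qc = 172 * (245 - 66) / 3.6 = 172 * 179 / 3.6 = 8552

8552 kW


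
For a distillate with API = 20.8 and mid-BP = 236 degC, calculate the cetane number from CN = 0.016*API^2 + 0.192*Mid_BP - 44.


CN = 0.016 * 20.8^2 + 0.192 * 236 - 44
CN = 6.92224 + 45.312 - 44 = 8.23424

8.23424


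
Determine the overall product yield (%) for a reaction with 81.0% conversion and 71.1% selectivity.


Overall yield = conversion (%) * selectivity (%) / 100
Conversion = 81.0%, Selectivity = 71.1%
Y = 81.0 * 71.1 / 100
= 57.591 %

57.591 %


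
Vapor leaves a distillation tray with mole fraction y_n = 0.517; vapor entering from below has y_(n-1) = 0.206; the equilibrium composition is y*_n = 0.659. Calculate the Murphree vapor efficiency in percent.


Murphree vapor efficiency: EMV = (y_n - y_(n-1)) / (y*_n - y_(n-1)) * 100
EMV = (0.517 - 0.206) / (0.659 - 0.206) * 100 = 0.311 / 0.453 * 100 = 68.65

68.65 %


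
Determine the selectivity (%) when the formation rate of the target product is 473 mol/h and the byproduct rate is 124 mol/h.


Selectivity = desired / (desired + undesired) * 100
Total products = 473 + 124 = 597 mol/h
S = 473 / 597 * 100
= 0.7923 * 100
= 79.23 %

79.23 %


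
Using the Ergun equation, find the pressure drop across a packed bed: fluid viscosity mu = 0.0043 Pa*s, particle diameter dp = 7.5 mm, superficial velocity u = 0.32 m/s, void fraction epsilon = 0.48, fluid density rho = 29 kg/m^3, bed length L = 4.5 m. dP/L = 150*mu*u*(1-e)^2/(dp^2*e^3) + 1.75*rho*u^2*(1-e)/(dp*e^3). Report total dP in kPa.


dp = 7.5 mm = 0.0075 m
Viscous term = 150*0.0043*0.32*(1-0.48)^2 / (0.0075^2*0.48^3) = 8971.6
Inertial term = 1.75*29*0.32^2*(1-0.48) / (0.0075*0.48^3) = 3258.02
dP/L = 8971.6 + 3258.02 = 12229.6 Pa/m
dP = 12229.6 * 4.5 / 1000 = 55.03 kPa

55.03 kPa


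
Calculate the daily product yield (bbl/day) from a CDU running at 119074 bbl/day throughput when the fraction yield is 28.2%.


Crude throughput = 119074 bbl/day
Fraction yield = 28.2%
yield = throughput * fraction / 100
yield = 119074 * 28.2 / 100 = 33578.868

33578.868 bbl/day


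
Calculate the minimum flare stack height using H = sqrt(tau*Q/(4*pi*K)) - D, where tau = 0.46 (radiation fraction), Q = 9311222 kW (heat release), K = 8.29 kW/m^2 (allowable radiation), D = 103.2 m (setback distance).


tau*Q/(4*pi*K) = 0.46 * 9311222 / (4 * pi * 8.29) = 41115
sqrt(41115) = 202.768
H = 202.768 - 103.2 = 99.57

99.57 m


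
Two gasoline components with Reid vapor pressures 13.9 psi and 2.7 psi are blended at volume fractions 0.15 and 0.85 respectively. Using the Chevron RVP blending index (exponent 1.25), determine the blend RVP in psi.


Chevron index: RVP_blend = (sum xi*RVPi^1.25)^(1/1.25)
RVP^1.25 terms: 0.15 * 13.9^1.25 + 0.85 * 2.7^1.25 = 6.96774
RVP_blend = 6.96774^(1/1.25) = 4.726

4.726 psi


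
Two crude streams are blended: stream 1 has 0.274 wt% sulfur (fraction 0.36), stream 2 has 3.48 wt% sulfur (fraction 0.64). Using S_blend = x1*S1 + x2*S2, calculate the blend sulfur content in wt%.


Linear sulfur blending: S_blend = x1*S1 + x2*S2
Contribution 1: 0.36 * 0.274 = 0.09864 wt%
Contribution 2: 0.64 * 3.48 = 2.2272 wt%
S_blend = 0.09864 + 2.2272 = 2.32584

2.32584 wt%


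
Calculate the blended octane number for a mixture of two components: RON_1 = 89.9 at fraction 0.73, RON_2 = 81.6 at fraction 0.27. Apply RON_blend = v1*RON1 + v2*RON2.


Linear blending: RON_blend = sum(vi * RONi)
Contribution 1: 0.73 * 89.9 = 65.627
Contribution 2: 0.27 * 81.6 = 22.032
RON_blend = 65.627 + 22.032 = 87.659

87.659


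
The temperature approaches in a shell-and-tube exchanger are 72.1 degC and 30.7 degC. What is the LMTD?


LMTD = (dT1 - dT2) / ln(dT1/dT2)
= (72.1 - 30.7) / ln(72.1 / 30.7) = 41.4 / 0.853791 = 48.49

48.49 degC


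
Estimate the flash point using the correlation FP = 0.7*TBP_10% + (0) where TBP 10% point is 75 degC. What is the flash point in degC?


FP = 0.7 * 75 + (0) = 52.5

52.5 degC


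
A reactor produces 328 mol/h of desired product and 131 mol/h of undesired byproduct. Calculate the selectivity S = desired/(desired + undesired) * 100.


Selectivity = desired / (desired + undesired) * 100
Total products = 328 + 131 = 459 mol/h
S = 328 / 459 * 100
= 0.7146 * 100
= 71.46 %

71.46 %


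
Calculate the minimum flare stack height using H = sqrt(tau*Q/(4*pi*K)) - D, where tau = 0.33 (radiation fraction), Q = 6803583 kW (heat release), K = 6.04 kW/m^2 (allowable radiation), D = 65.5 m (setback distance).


tau*Q/(4*pi*K) = 0.33 * 6803583 / (4 * pi * 6.04) = 29580.5
sqrt(29580.5) = 171.99
H = 171.99 - 65.5 = 106.5

106.5 m


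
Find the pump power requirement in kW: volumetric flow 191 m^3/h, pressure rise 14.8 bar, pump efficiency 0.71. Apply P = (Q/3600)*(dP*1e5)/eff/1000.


Q = 191 / 3600 = 0.0530556 m^3/s
P = 0.0530556 * (14.8 * 1e5) / 0.71 / 1000 = 110.6

110.6 kW


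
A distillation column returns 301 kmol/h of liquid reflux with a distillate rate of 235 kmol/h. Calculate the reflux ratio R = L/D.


Reflux ratio definition: R = L / D (liquid returned / distillate withdrawn)
L = 301 kmol/h, D = 235 kmol/h
R = 301 / 235 = 1.281

1.281


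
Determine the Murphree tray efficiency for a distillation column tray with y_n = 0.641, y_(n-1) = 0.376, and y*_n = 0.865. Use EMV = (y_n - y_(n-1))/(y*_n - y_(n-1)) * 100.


Murphree vapor efficiency: EMV = (y_n - y_(n-1)) / (y*_n - y_(n-1)) * 100
EMV = (0.641 - 0.376) / (0.865 - 0.376) * 100 = 0.265 / 0.489 * 100 = 54.19

54.19 %


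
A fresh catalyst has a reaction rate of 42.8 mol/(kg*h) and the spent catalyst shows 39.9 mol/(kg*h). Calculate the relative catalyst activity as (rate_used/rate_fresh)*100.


Activity (%) = (rate_used / rate_fresh) * 100
rate_used = 39.9, rate_fresh = 42.8
= (39.9 / 42.8) * 100
= 0.9322 * 100 = 93.22

93.22 %


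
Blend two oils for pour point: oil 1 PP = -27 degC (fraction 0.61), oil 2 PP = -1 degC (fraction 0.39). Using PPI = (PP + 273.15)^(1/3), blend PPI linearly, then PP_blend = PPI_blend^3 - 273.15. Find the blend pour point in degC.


PPI_1 = (-27 + 273.15)^(1/3) = 6.2671
PPI_2 = (-1 + 273.15)^(1/3) = 6.480414
PPI_blend = 0.61 * 6.2671 + 0.39 * 6.480414 = 6.350292
PP_blend = 6.350292^3 - 273.15 = 256.0832 - 273.15 = -17.07

-17.07 degC


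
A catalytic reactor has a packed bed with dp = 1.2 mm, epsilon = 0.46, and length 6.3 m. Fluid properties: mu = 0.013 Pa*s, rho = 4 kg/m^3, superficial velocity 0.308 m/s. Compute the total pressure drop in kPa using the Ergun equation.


dp = 1.2 mm = 0.0012 m
Viscous term = 150*0.013*0.308*(1-0.46)^2 / (0.0012^2*0.46^3) = 1249500
Inertial term = 1.75*4*0.308^2*(1-0.46) / (0.0012*0.46^3) = 3070
dP/L = 1249500 + 3070 = 1252570 Pa/m
dP = 1252570 * 6.3 / 1000 = 7891 kPa

7891 kPa
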